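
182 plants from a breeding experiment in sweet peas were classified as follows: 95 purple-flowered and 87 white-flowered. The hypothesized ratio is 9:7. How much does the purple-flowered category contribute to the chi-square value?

0.531

Expected counts for N = 182 under a 9:7 ratio (total parts = 16):
  purple-flowered: 182 × 9/16 = 102.375
  white-flowered: 182 × 7/16 = 79.625
Contribution of purple-flowered: (95 − 102.375)² / 102.375 = 0.5313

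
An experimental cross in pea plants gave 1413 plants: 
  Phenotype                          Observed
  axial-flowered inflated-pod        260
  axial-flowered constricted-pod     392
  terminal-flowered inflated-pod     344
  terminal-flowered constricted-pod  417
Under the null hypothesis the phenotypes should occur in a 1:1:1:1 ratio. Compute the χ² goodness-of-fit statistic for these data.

The 1:1:1:1 ratio has 4 parts, so with N = 1413 the expected counts are:
  axial-flowered inflated-pod: 1413 × 1/4 = 353.25
  axial-flowered constricted-pod: 1413 × 1/4 = 353.25
  terminal-flowered inflated-pod: 1413 × 1/4 = 353.25
  terminal-flowered constricted-pod: 1413 × 1/4 = 353.25
χ² = Σ (O − E)² / E
  axial-flowered inflated-pod: (260 − 353.25)² / 353.25 = 24.6159
  axial-flowered constricted-pod: (392 − 353.25)² / 353.25 = 4.2507
  terminal-flowered inflated-pod: (344 − 353.25)² / 353.25 = 0.2422
  terminal-flowered constricted-pod: (417 − 353.25)² / 353.25 = 11.5048
χ² = 24.6159 + 4.2507 + 0.2422 + 11.5048 = 40.6136 ≈ 40.614

40.614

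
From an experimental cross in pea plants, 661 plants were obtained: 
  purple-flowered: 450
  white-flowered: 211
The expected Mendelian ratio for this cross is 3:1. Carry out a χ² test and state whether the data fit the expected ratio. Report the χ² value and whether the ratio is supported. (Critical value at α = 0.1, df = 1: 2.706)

Expected counts for N = 661 under a 3:1 ratio (total parts = 4):
  purple-flowered: 661 × 3/4 = 495.75
  white-flowered: 661 × 1/4 = 165.25
χ² = Σ (O − E)² / E
  purple-flowered: (450 − 495.75)² / 495.75 = 4.2220
  white-flowered: (211 − 165.25)² / 165.25 = 12.6660
χ² = 4.2220 + 12.6660 = 16.888
Degrees of freedom = 2 − 1 = 1; critical value at α = 0.1 is 2.706.
Since 16.888 > 2.706, we reject the null hypothesis — the data do not fit the 3:1 ratio.

16.888; not consistent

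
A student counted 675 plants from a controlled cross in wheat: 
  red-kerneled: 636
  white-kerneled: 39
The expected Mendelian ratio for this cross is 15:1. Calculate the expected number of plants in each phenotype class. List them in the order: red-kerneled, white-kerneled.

Total ratio parts = 16. Expected numbers out of 675:
  red-kerneled: 675 × 15/16 = 632.8125
  white-kerneled: 675 × 1/16 = 42.1875

632.8125, 42.1875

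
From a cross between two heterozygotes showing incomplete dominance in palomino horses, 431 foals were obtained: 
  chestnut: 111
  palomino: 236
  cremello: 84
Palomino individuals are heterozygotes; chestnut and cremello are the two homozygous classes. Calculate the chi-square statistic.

7.283

With incomplete dominance, a heterozygote × heterozygote cross gives a 1:2:1 phenotypic ratio.
Expected counts for N = 431 under a 1:2:1 ratio (total parts = 4):
  chestnut: 431 × 1/4 = 107.75
  palomino: 431 × 2/4 = 215.5
  cremello: 431 × 1/4 = 107.75
χ² = Σ (O − E)² / E
  chestnut: (111 − 107.75)² / 107.75 = 0.0980
  palomino: (236 − 215.5)² / 215.5 = 1.9501
  cremello: (84 − 107.75)² / 107.75 = 5.2349
χ² = 0.0980 + 1.9501 + 5.2349 = 7.283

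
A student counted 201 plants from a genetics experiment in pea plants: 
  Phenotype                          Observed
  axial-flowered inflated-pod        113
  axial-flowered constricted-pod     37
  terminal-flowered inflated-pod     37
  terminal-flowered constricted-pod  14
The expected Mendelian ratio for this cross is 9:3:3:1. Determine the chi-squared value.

The 9:3:3:1 ratio has 16 parts, so with N = 201 the expected counts are:
  axial-flowered inflated-pod: 201 × 9/16 = 113.0625
  axial-flowered constricted-pod: 201 × 3/16 = 37.6875
  terminal-flowered inflated-pod: 201 × 3/16 = 37.6875
  terminal-flowered constricted-pod: 201 × 1/16 = 12.5625
χ² = Σ (O − E)² / E
  axial-flowered inflated-pod: (113 − 113.0625)² / 113.0625 = 0.0000
  axial-flowered constricted-pod: (37 − 37.6875)² / 37.6875 = 0.0125
  terminal-flowered inflated-pod: (37 − 37.6875)² / 37.6875 = 0.0125
  terminal-flowered constricted-pod: (14 − 12.5625)² / 12.5625 = 0.1645
χ² = 0.0000 + 0.0125 + 0.0125 + 0.1645 = 0.1895 ≈ 0.190

0.190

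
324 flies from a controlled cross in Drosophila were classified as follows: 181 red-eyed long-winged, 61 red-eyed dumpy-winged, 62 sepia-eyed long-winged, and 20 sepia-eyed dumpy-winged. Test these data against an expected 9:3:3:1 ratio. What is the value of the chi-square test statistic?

0.038

Under the 9:3:3:1 hypothesis (Σ ratio = 16, N = 324):
  red-eyed long-winged: 324 × 9/16 = 182.25
  red-eyed dumpy-winged: 324 × 3/16 = 60.75
  sepia-eyed long-winged: 324 × 3/16 = 60.75
  sepia-eyed dumpy-winged: 324 × 1/16 = 20.25
χ² = Σ (O − E)² / E
  red-eyed long-winged: (181 − 182.25)² / 182.25 = 0.0086
  red-eyed dumpy-winged: (61 − 60.75)² / 60.75 = 0.0010
  sepia-eyed long-winged: (62 − 60.75)² / 60.75 = 0.0257
  sepia-eyed dumpy-winged: (20 − 20.25)² / 20.25 = 0.0031
χ² = 0.0086 + 0.0010 + 0.0257 + 0.0031 = 0.0384 ≈ 0.038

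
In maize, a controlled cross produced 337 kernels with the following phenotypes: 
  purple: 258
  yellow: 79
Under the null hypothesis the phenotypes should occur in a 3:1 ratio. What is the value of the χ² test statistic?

0.436

Expected counts for N = 337 under a 3:1 ratio (total parts = 4):
  purple: 337 × 3/4 = 252.75
  yellow: 337 × 1/4 = 84.25
χ² = Σ (O − E)² / E
  purple: (258 − 252.75)² / 252.75 = 0.1091
  yellow: (79 − 84.25)² / 84.25 = 0.3272
χ² = 0.1091 + 0.3272 = 0.4363 ≈ 0.436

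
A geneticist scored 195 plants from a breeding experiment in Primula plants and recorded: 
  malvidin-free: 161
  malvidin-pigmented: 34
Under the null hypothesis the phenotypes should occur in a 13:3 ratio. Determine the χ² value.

0.221

Under the 13:3 hypothesis (Σ ratio = 16, N = 195):
  malvidin-free: 195 × 13/16 = 158.4375
  malvidin-pigmented: 195 × 3/16 = 36.5625
χ² = Σ (O − E)² / E
  malvidin-free: (161 − 158.4375)² / 158.4375 = 0.0414
  malvidin-pigmented: (34 − 36.5625)² / 36.5625 = 0.1796
χ² = 0.0414 + 0.1796 = 0.221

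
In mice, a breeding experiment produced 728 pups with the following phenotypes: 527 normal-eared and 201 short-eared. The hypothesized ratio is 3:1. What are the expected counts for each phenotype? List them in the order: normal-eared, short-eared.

Total ratio parts = 4. Expected numbers out of 728:
  normal-eared: 728 × 3/4 = 546
  short-eared: 728 × 1/4 = 182

546, 182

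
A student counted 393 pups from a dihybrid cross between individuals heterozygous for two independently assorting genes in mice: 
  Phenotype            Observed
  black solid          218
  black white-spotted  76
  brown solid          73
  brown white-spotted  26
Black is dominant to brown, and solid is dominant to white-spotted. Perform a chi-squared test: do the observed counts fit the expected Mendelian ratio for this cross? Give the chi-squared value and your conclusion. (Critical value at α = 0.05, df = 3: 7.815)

A dihybrid F₂ with independent assortment and complete dominance at both loci gives a 9:3:3:1 phenotypic ratio.
Under the 9:3:3:1 hypothesis (Σ ratio = 16, N = 393):
  black solid: 393 × 9/16 = 221.0625
  black white-spotted: 393 × 3/16 = 73.6875
  brown solid: 393 × 3/16 = 73.6875
  brown white-spotted: 393 × 1/16 = 24.5625
χ² = Σ (O − E)² / E
  black solid: (218 − 221.0625)² / 221.0625 = 0.0424
  black white-spotted: (76 − 73.6875)² / 73.6875 = 0.0726
  brown solid: (73 − 73.6875)² / 73.6875 = 0.0064
  brown white-spotted: (26 − 24.5625)² / 24.5625 = 0.0841
χ² = 0.0424 + 0.0726 + 0.0064 + 0.0841 = 0.2055 ≈ 0.206
Degrees of freedom = 4 − 1 = 3; critical value at α = 0.05 is 7.815.
Since 0.206 < 7.815, we fail to reject the null hypothesis — the data are consistent with the 9:3:3:1 ratio.

0.206; consistent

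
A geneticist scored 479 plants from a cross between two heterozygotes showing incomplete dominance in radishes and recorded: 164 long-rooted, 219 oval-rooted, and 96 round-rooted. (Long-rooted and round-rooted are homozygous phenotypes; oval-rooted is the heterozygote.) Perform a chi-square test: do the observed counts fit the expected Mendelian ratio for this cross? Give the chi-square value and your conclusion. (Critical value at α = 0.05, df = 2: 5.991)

22.816; not consistent

With incomplete dominance, a heterozygote × heterozygote cross gives a 1:2:1 phenotypic ratio.
Expected counts for N = 479 under a 1:2:1 ratio (total parts = 4):
  long-rooted: 479 × 1/4 = 119.75
  oval-rooted: 479 × 2/4 = 239.5
  round-rooted: 479 × 1/4 = 119.75
χ² = Σ (O − E)² / E
  long-rooted: (164 − 119.75)² / 119.75 = 16.3513
  oval-rooted: (219 − 239.5)² / 239.5 = 1.7547
  round-rooted: (96 − 119.75)² / 119.75 = 4.7103
χ² = 16.3513 + 1.7547 + 4.7103 = 22.8163 ≈ 22.816
Degrees of freedom = 3 − 1 = 2; critical value at α = 0.05 is 5.991.
Since 22.816 > 5.991, we reject the null hypothesis — the data do not fit the 1:2:1 ratio.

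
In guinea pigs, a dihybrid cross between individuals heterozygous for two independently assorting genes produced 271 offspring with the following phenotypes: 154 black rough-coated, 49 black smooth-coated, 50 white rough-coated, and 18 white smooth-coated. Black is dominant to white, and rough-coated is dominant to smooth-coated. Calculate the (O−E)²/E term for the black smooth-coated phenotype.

0.065

A dihybrid F₂ with independent assortment and complete dominance at both loci gives a 9:3:3:1 phenotypic ratio.
Expected counts for N = 271 under a 9:3:3:1 ratio (total parts = 16):
  black rough-coated: 271 × 9/16 = 152.4375
  black smooth-coated: 271 × 3/16 = 50.8125
  white rough-coated: 271 × 3/16 = 50.8125
  white smooth-coated: 271 × 1/16 = 16.9375
Contribution of black smooth-coated: (49 − 50.8125)² / 50.8125 = 0.0647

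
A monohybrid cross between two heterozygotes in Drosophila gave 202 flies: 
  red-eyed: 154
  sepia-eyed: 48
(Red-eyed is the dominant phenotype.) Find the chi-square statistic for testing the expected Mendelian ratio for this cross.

For a monohybrid cross between heterozygotes with complete dominance, the expected phenotypic ratio is 3:1.
Expected counts for N = 202 under a 3:1 ratio (total parts = 4):
  red-eyed: 202 × 3/4 = 151.5
  sepia-eyed: 202 × 1/4 = 50.5
χ² = Σ (O − E)² / E
  red-eyed: (154 − 151.5)² / 151.5 = 0.0413
  sepia-eyed: (48 − 50.5)² / 50.5 = 0.1238
χ² = 0.0413 + 0.1238 = 0.1651 ≈ 0.165

0.165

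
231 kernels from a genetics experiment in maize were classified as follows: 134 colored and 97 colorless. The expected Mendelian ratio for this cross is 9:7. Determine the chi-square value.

The 9:7 ratio has 16 parts, so with N = 231 the expected counts are:
  colored: 231 × 9/16 = 129.9375
  colorless: 231 × 7/16 = 101.0625
χ² = Σ (O − E)² / E
  colored: (134 − 129.9375)² / 129.9375 = 0.1270
  colorless: (97 − 101.0625)² / 101.0625 = 0.1633
χ² = 0.1270 + 0.1633 = 0.2903 ≈ 0.290

0.290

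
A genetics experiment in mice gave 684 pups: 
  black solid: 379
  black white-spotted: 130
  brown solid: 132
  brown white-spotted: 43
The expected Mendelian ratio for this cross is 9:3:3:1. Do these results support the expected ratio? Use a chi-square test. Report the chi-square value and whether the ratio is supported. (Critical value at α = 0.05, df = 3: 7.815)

0.221; consistent

Expected counts for N = 684 under a 9:3:3:1 ratio (total parts = 16):
  black solid: 684 × 9/16 = 384.75
  black white-spotted: 684 × 3/16 = 128.25
  brown solid: 684 × 3/16 = 128.25
  brown white-spotted: 684 × 1/16 = 42.75
χ² = Σ (O − E)² / E
  black solid: (379 − 384.75)² / 384.75 = 0.0859
  black white-spotted: (130 − 128.25)² / 128.25 = 0.0239
  brown solid: (132 − 128.25)² / 128.25 = 0.1096
  brown white-spotted: (43 − 42.75)² / 42.75 = 0.0015
χ² = 0.0859 + 0.0239 + 0.1096 + 0.0015 = 0.2209 ≈ 0.221
Degrees of freedom = 4 − 1 = 3; critical value at α = 0.05 is 7.815.
Since 0.221 < 7.815, we fail to reject the null hypothesis — the data are consistent with the 9:3:3:1 ratio.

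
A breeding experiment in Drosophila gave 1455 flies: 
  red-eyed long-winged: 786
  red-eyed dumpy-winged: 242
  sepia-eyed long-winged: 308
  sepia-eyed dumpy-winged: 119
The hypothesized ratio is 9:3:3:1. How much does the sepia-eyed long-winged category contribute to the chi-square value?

4.539

Total ratio parts = 16. Expected numbers out of 1455:
  red-eyed long-winged: 1455 × 9/16 = 818.4375
  red-eyed dumpy-winged: 1455 × 3/16 = 272.8125
  sepia-eyed long-winged: 1455 × 3/16 = 272.8125
  sepia-eyed dumpy-winged: 1455 × 1/16 = 90.9375
Contribution of sepia-eyed long-winged: (308 − 272.8125)² / 272.8125 = 4.5385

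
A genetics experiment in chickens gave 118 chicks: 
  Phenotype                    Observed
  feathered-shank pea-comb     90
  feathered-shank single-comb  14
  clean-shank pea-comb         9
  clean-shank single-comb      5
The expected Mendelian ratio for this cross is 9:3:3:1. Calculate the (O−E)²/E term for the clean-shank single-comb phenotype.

Total ratio parts = 16. Expected numbers out of 118:
  feathered-shank pea-comb: 118 × 9/16 = 66.375
  feathered-shank single-comb: 118 × 3/16 = 22.125
  clean-shank pea-comb: 118 × 3/16 = 22.125
  clean-shank single-comb: 118 × 1/16 = 7.375
Contribution of clean-shank single-comb: (5 − 7.375)² / 7.375 = 0.7648

0.765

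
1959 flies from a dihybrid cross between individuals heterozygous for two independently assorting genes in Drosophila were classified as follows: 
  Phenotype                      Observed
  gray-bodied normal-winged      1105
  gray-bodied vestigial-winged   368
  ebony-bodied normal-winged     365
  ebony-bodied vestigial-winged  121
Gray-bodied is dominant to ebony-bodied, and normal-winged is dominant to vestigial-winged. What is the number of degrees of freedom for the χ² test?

A dihybrid F₂ with independent assortment and complete dominance at both loci gives a 9:3:3:1 phenotypic ratio.
A goodness-of-fit test with 4 phenotype classes has df = 4 − 1 = 3.

3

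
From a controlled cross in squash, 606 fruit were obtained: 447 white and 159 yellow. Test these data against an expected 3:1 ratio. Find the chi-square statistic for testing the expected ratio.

Expected counts for N = 606 under a 3:1 ratio (total parts = 4):
  white: 606 × 3/4 = 454.5
  yellow: 606 × 1/4 = 151.5
χ² = Σ (O − E)² / E
  white: (447 − 454.5)² / 454.5 = 0.1238
  yellow: (159 − 151.5)² / 151.5 = 0.3713
χ² = 0.1238 + 0.3713 = 0.4951 ≈ 0.495

0.495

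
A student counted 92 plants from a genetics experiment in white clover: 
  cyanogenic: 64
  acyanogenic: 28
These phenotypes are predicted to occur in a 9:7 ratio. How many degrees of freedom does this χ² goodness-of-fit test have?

A goodness-of-fit test with 2 phenotype classes has df = 2 − 1 = 1.

1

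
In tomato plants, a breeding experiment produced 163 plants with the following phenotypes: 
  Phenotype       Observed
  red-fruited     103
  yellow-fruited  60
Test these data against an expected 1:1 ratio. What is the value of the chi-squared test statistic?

Total ratio parts = 2. Expected numbers out of 163:
  red-fruited: 163 × 1/2 = 81.5
  yellow-fruited: 163 × 1/2 = 81.5
χ² = Σ (O − E)² / E
  red-fruited: (103 − 81.5)² / 81.5 = 5.6718
  yellow-fruited: (60 − 81.5)² / 81.5 = 5.6718
χ² = 5.6718 + 5.6718 = 11.3436 ≈ 11.344

11.344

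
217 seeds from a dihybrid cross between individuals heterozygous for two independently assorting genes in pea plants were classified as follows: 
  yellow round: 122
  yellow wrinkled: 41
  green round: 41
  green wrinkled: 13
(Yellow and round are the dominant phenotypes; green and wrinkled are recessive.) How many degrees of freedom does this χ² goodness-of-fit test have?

A dihybrid F₂ with independent assortment and complete dominance at both loci gives a 9:3:3:1 phenotypic ratio.
A goodness-of-fit test with 4 phenotype classes has df = 4 − 1 = 3.

3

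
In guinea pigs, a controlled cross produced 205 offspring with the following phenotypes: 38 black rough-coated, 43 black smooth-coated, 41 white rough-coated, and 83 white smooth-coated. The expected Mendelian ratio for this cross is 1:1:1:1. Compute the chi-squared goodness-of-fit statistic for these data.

26.473

The 1:1:1:1 ratio has 4 parts, so with N = 205 the expected counts are:
  black rough-coated: 205 × 1/4 = 51.25
  black smooth-coated: 205 × 1/4 = 51.25
  white rough-coated: 205 × 1/4 = 51.25
  white smooth-coated: 205 × 1/4 = 51.25
χ² = Σ (O − E)² / E
  black rough-coated: (38 − 51.25)² / 51.25 = 3.4256
  black smooth-coated: (43 − 51.25)² / 51.25 = 1.3280
  white rough-coated: (41 − 51.25)² / 51.25 = 2.0500
  white smooth-coated: (83 − 51.25)² / 51.25 = 19.6695
χ² = 3.4256 + 1.3280 + 2.0500 + 19.6695 = 26.4731 ≈ 26.473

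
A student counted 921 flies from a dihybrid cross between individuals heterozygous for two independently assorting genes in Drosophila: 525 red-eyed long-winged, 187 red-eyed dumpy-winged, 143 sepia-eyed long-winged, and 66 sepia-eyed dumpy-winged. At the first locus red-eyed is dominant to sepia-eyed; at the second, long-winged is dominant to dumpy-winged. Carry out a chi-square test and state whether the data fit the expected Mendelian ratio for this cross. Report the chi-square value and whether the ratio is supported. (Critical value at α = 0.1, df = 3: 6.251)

7.620; not consistent

A dihybrid F₂ with independent assortment and complete dominance at both loci gives a 9:3:3:1 phenotypic ratio.
The 9:3:3:1 ratio has 16 parts, so with N = 921 the expected counts are:
  red-eyed long-winged: 921 × 9/16 = 518.0625
  red-eyed dumpy-winged: 921 × 3/16 = 172.6875
  sepia-eyed long-winged: 921 × 3/16 = 172.6875
  sepia-eyed dumpy-winged: 921 × 1/16 = 57.5625
χ² = Σ (O − E)² / E
  red-eyed long-winged: (525 − 518.0625)² / 518.0625 = 0.0929
  red-eyed dumpy-winged: (187 − 172.6875)² / 172.6875 = 1.1862
  sepia-eyed long-winged: (143 − 172.6875)² / 172.6875 = 5.1037
  sepia-eyed dumpy-winged: (66 − 57.5625)² / 57.5625 = 1.2368
χ² = 0.0929 + 1.1862 + 5.1037 + 1.2368 = 7.6196 ≈ 7.620
Degrees of freedom = 4 − 1 = 3; critical value at α = 0.1 is 6.251.
Since 7.620 > 6.251, we reject the null hypothesis — the data do not fit the 9:3:3:1 ratio.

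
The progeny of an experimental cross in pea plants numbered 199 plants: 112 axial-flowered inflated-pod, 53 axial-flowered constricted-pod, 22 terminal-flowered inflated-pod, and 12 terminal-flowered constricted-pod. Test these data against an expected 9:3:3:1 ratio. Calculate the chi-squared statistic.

12.895

Under the 9:3:3:1 hypothesis (Σ ratio = 16, N = 199):
  axial-flowered inflated-pod: 199 × 9/16 = 111.9375
  axial-flowered constricted-pod: 199 × 3/16 = 37.3125
  terminal-flowered inflated-pod: 199 × 3/16 = 37.3125
  terminal-flowered constricted-pod: 199 × 1/16 = 12.4375
χ² = Σ (O − E)² / E
  axial-flowered inflated-pod: (112 − 111.9375)² / 111.9375 = 0.0000
  axial-flowered constricted-pod: (53 − 37.3125)² / 37.3125 = 6.5956
  terminal-flowered inflated-pod: (22 − 37.3125)² / 37.3125 = 6.2840
  terminal-flowered constricted-pod: (12 − 12.4375)² / 12.4375 = 0.0154
χ² = 0.0000 + 6.5956 + 6.2840 + 0.0154 = 12.895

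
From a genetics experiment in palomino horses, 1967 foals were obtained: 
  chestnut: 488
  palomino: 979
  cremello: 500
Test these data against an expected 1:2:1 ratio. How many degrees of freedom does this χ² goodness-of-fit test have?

2

A goodness-of-fit test with 3 phenotype classes has df = 3 − 1 = 2.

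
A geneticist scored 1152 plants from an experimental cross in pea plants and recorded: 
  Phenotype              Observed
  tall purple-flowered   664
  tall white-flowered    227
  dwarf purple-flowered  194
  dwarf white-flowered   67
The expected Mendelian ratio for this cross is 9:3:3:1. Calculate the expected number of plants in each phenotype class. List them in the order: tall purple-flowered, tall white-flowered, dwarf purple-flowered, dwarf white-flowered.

648, 216, 216, 72

Expected counts for N = 1152 under a 9:3:3:1 ratio (total parts = 16):
  tall purple-flowered: 1152 × 9/16 = 648
  tall white-flowered: 1152 × 3/16 = 216
  dwarf purple-flowered: 1152 × 3/16 = 216
  dwarf white-flowered: 1152 × 1/16 = 72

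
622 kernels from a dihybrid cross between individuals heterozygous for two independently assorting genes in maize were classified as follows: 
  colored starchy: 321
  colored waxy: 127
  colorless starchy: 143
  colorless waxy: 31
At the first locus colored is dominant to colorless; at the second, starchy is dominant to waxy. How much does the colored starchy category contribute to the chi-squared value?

2.383

A dihybrid F₂ with independent assortment and complete dominance at both loci gives a 9:3:3:1 phenotypic ratio.
Under the 9:3:3:1 hypothesis (Σ ratio = 16, N = 622):
  colored starchy: 622 × 9/16 = 349.875
  colored waxy: 622 × 3/16 = 116.625
  colorless starchy: 622 × 3/16 = 116.625
  colorless waxy: 622 × 1/16 = 38.875
Contribution of colored starchy: (321 − 349.875)² / 349.875 = 2.3830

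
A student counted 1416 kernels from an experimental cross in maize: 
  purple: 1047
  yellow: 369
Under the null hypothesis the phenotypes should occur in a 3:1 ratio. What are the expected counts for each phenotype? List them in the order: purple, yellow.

Expected counts for N = 1416 under a 3:1 ratio (total parts = 4):
  purple: 1416 × 3/4 = 1062
  yellow: 1416 × 1/4 = 354

1062, 354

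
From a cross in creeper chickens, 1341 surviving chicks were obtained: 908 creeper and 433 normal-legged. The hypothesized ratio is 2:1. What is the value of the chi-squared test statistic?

Total ratio parts = 3. Expected numbers out of 1341:
  creeper: 1341 × 2/3 = 894
  normal-legged: 1341 × 1/3 = 447
χ² = Σ (O − E)² / E
  creeper: (908 − 894)² / 894 = 0.2192
  normal-legged: (433 − 447)² / 447 = 0.4385
χ² = 0.2192 + 0.4385 = 0.6577 ≈ 0.658

0.658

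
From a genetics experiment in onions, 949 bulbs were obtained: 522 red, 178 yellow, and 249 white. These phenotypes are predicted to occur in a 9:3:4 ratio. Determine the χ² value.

0.843

Total ratio parts = 16. Expected numbers out of 949:
  red: 949 × 9/16 = 533.8125
  yellow: 949 × 3/16 = 177.9375
  white: 949 × 4/16 = 237.25
χ² = Σ (O − E)² / E
  red: (522 − 533.8125)² / 533.8125 = 0.2614
  yellow: (178 − 177.9375)² / 177.9375 = 0.0000
  white: (249 − 237.25)² / 237.25 = 0.5819
χ² = 0.2614 + 0.0000 + 0.5819 = 0.8433 ≈ 0.843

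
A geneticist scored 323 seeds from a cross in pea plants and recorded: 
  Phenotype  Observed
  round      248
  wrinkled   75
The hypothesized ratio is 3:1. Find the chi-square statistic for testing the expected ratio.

Under the 3:1 hypothesis (Σ ratio = 4, N = 323):
  round: 323 × 3/4 = 242.25
  wrinkled: 323 × 1/4 = 80.75
χ² = Σ (O − E)² / E
  round: (248 − 242.25)² / 242.25 = 0.1365
  wrinkled: (75 − 80.75)² / 80.75 = 0.4094
χ² = 0.1365 + 0.4094 = 0.5459 ≈ 0.546

0.546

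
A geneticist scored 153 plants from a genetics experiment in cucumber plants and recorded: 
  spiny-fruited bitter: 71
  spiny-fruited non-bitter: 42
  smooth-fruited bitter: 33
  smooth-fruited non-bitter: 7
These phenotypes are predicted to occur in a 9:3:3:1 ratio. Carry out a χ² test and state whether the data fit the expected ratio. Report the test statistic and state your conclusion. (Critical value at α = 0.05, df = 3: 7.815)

10.149; not consistent

Total ratio parts = 16. Expected numbers out of 153:
  spiny-fruited bitter: 153 × 9/16 = 86.0625
  spiny-fruited non-bitter: 153 × 3/16 = 28.6875
  smooth-fruited bitter: 153 × 3/16 = 28.6875
  smooth-fruited non-bitter: 153 × 1/16 = 9.5625
χ² = Σ (O − E)² / E
  spiny-fruited bitter: (71 − 86.0625)² / 86.0625 = 2.6362
  spiny-fruited non-bitter: (42 − 28.6875)² / 28.6875 = 6.1777
  smooth-fruited bitter: (33 − 28.6875)² / 28.6875 = 0.6483
  smooth-fruited non-bitter: (7 − 9.5625)² / 9.5625 = 0.6867
χ² = 2.6362 + 6.1777 + 0.6483 + 0.6867 = 10.1489 ≈ 10.149
Degrees of freedom = 4 − 1 = 3; critical value at α = 0.05 is 7.815.
Since 10.149 > 7.815, we reject the null hypothesis — the data do not fit the 9:3:3:1 ratio.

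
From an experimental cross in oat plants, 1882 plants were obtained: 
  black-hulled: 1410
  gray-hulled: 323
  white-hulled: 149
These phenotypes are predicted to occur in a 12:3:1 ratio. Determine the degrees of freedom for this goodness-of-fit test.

A goodness-of-fit test with 3 phenotype classes has df = 3 − 1 = 2.

2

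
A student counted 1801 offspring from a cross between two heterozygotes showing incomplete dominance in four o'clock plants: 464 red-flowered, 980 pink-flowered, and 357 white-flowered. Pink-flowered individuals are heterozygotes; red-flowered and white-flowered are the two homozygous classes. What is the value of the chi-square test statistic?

26.751

With incomplete dominance, a heterozygote × heterozygote cross gives a 1:2:1 phenotypic ratio.
The 1:2:1 ratio has 4 parts, so with N = 1801 the expected counts are:
  red-flowered: 1801 × 1/4 = 450.25
  pink-flowered: 1801 × 2/4 = 900.5
  white-flowered: 1801 × 1/4 = 450.25
χ² = Σ (O − E)² / E
  red-flowered: (464 − 450.25)² / 450.25 = 0.4199
  pink-flowered: (980 − 900.5)² / 900.5 = 7.0186
  white-flowered: (357 − 450.25)² / 450.25 = 19.3127
χ² = 0.4199 + 7.0186 + 19.3127 = 26.7512 ≈ 26.751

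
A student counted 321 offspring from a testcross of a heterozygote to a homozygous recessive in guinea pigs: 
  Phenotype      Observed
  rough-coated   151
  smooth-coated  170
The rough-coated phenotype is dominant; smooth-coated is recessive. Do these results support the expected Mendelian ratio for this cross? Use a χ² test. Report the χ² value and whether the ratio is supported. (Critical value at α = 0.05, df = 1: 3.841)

A testcross of a heterozygote (Aa × aa) gives a 1:1 phenotypic ratio.
The 1:1 ratio has 2 parts, so with N = 321 the expected counts are:
  rough-coated: 321 × 1/2 = 160.5
  smooth-coated: 321 × 1/2 = 160.5
χ² = Σ (O − E)² / E
  rough-coated: (151 − 160.5)² / 160.5 = 0.5623
  smooth-coated: (170 − 160.5)² / 160.5 = 0.5623
χ² = 0.5623 + 0.5623 = 1.1246 ≈ 1.125
Degrees of freedom = 2 − 1 = 1; critical value at α = 0.05 is 3.841.
Since 1.125 < 3.841, we fail to reject the null hypothesis — the data are consistent with the 1:1 ratio.

1.125; consistent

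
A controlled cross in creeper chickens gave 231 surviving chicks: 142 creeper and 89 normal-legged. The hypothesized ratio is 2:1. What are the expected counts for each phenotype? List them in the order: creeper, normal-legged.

154, 77

Total ratio parts = 3. Expected numbers out of 231:
  creeper: 231 × 2/3 = 154
  normal-legged: 231 × 1/3 = 77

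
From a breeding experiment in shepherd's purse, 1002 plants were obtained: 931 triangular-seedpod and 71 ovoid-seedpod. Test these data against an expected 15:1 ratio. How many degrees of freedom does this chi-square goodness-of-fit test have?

1

A goodness-of-fit test with 2 phenotype classes has df = 2 − 1 = 1.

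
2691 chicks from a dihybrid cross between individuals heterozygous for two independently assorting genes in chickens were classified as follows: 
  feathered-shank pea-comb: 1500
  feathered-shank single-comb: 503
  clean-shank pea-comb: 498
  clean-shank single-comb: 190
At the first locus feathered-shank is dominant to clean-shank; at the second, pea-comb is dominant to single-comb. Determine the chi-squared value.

A dihybrid F₂ with independent assortment and complete dominance at both loci gives a 9:3:3:1 phenotypic ratio.
Total ratio parts = 16. Expected numbers out of 2691:
  feathered-shank pea-comb: 2691 × 9/16 = 1513.6875
  feathered-shank single-comb: 2691 × 3/16 = 504.5625
  clean-shank pea-comb: 2691 × 3/16 = 504.5625
  clean-shank single-comb: 2691 × 1/16 = 168.1875
χ² = Σ (O − E)² / E
  feathered-shank pea-comb: (1500 − 1513.6875)² / 1513.6875 = 0.1238
  feathered-shank single-comb: (503 − 504.5625)² / 504.5625 = 0.0048
  clean-shank pea-comb: (498 − 504.5625)² / 504.5625 = 0.0854
  clean-shank single-comb: (190 − 168.1875)² / 168.1875 = 2.8289
χ² = 0.1238 + 0.0048 + 0.0854 + 2.8289 = 3.0429 ≈ 3.043

3.043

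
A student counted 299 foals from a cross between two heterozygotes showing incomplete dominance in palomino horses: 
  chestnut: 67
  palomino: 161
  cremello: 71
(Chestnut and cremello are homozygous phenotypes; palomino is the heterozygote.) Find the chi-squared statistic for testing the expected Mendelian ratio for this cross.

1.876

With incomplete dominance, a heterozygote × heterozygote cross gives a 1:2:1 phenotypic ratio.
Expected counts for N = 299 under a 1:2:1 ratio (total parts = 4):
  chestnut: 299 × 1/4 = 74.75
  palomino: 299 × 2/4 = 149.5
  cremello: 299 × 1/4 = 74.75
χ² = Σ (O − E)² / E
  chestnut: (67 − 74.75)² / 74.75 = 0.8035
  palomino: (161 − 149.5)² / 149.5 = 0.8846
  cremello: (71 − 74.75)² / 74.75 = 0.1881
χ² = 0.8035 + 0.8846 + 0.1881 = 1.8762 ≈ 1.876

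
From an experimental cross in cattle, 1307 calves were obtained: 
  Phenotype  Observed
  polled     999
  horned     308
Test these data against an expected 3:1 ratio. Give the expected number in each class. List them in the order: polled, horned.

Expected counts for N = 1307 under a 3:1 ratio (total parts = 4):
  polled: 1307 × 3/4 = 980.25
  horned: 1307 × 1/4 = 326.75

980.25, 326.75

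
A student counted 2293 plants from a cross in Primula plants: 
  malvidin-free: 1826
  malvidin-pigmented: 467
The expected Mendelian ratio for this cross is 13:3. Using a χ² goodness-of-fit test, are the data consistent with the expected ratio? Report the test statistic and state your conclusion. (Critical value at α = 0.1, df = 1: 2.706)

3.932; not consistent

The 13:3 ratio has 16 parts, so with N = 2293 the expected counts are:
  malvidin-free: 2293 × 13/16 = 1863.0625
  malvidin-pigmented: 2293 × 3/16 = 429.9375
χ² = Σ (O − E)² / E
  malvidin-free: (1826 − 1863.0625)² / 1863.0625 = 0.7373
  malvidin-pigmented: (467 − 429.9375)² / 429.9375 = 3.1950
χ² = 0.7373 + 3.1950 = 3.9323 ≈ 3.932
Degrees of freedom = 2 − 1 = 1; critical value at α = 0.1 is 2.706.
Since 3.932 > 2.706, we reject the null hypothesis — the data do not fit the 13:3 ratio.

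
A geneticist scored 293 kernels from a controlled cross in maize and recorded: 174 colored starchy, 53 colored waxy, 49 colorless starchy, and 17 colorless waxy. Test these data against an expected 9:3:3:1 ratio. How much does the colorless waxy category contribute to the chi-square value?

0.094

The 9:3:3:1 ratio has 16 parts, so with N = 293 the expected counts are:
  colored starchy: 293 × 9/16 = 164.8125
  colored waxy: 293 × 3/16 = 54.9375
  colorless starchy: 293 × 3/16 = 54.9375
  colorless waxy: 293 × 1/16 = 18.3125
Contribution of colorless waxy: (17 − 18.3125)² / 18.3125 = 0.0941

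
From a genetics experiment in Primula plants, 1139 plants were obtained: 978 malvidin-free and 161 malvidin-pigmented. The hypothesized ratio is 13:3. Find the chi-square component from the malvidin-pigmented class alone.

The 13:3 ratio has 16 parts, so with N = 1139 the expected counts are:
  malvidin-free: 1139 × 13/16 = 925.4375
  malvidin-pigmented: 1139 × 3/16 = 213.5625
Contribution of malvidin-pigmented: (161 − 213.5625)² / 213.5625 = 12.9368

12.937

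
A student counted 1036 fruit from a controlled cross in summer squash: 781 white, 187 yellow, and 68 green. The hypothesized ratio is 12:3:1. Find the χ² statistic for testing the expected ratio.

0.454

The 12:3:1 ratio has 16 parts, so with N = 1036 the expected counts are:
  white: 1036 × 12/16 = 777
  yellow: 1036 × 3/16 = 194.25
  green: 1036 × 1/16 = 64.75
χ² = Σ (O − E)² / E
  white: (781 − 777)² / 777 = 0.0206
  yellow: (187 − 194.25)² / 194.25 = 0.2706
  green: (68 − 64.75)² / 64.75 = 0.1631
χ² = 0.0206 + 0.2706 + 0.1631 = 0.4543 ≈ 0.454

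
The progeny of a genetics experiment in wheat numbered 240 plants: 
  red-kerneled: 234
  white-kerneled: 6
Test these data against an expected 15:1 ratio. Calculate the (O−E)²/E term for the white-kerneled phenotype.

5.400

Total ratio parts = 16. Expected numbers out of 240:
  red-kerneled: 240 × 15/16 = 225
  white-kerneled: 240 × 1/16 = 15
Contribution of white-kerneled: (6 − 15)² / 15 = 5.4000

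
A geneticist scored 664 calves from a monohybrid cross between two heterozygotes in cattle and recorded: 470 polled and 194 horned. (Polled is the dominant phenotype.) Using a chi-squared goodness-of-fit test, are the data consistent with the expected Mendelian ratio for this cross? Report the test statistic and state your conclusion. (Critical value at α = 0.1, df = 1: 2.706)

For a monohybrid cross between heterozygotes with complete dominance, the expected phenotypic ratio is 3:1.
The 3:1 ratio has 4 parts, so with N = 664 the expected counts are:
  polled: 664 × 3/4 = 498
  horned: 664 × 1/4 = 166
χ² = Σ (O − E)² / E
  polled: (470 − 498)² / 498 = 1.5743
  horned: (194 − 166)² / 166 = 4.7229
χ² = 1.5743 + 4.7229 = 6.2972 ≈ 6.297
Degrees of freedom = 2 − 1 = 1; critical value at α = 0.1 is 2.706.
Since 6.297 > 2.706, we reject the null hypothesis — the data do not fit the 3:1 ratio.

6.297; not consistent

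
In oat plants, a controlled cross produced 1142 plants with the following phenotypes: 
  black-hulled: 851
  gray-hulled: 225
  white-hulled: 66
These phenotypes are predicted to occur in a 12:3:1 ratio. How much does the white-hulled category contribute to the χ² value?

Total ratio parts = 16. Expected numbers out of 1142:
  black-hulled: 1142 × 12/16 = 856.5
  gray-hulled: 1142 × 3/16 = 214.125
  white-hulled: 1142 × 1/16 = 71.375
Contribution of white-hulled: (66 − 71.375)² / 71.375 = 0.4048

0.405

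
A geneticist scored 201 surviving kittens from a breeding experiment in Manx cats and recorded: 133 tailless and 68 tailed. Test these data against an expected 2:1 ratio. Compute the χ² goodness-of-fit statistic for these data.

Expected counts for N = 201 under a 2:1 ratio (total parts = 3):
  tailless: 201 × 2/3 = 134
  tailed: 201 × 1/3 = 67
χ² = Σ (O − E)² / E
  tailless: (133 − 134)² / 134 = 0.0075
  tailed: (68 − 67)² / 67 = 0.0149
χ² = 0.0075 + 0.0149 = 0.0224 ≈ 0.022

0.022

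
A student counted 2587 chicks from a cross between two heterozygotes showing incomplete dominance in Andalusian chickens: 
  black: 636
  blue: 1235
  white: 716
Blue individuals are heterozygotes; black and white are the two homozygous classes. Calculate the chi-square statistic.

With incomplete dominance, a heterozygote × heterozygote cross gives a 1:2:1 phenotypic ratio.
Expected counts for N = 2587 under a 1:2:1 ratio (total parts = 4):
  black: 2587 × 1/4 = 646.75
  blue: 2587 × 2/4 = 1293.5
  white: 2587 × 1/4 = 646.75
χ² = Σ (O − E)² / E
  black: (636 − 646.75)² / 646.75 = 0.1787
  blue: (1235 − 1293.5)² / 1293.5 = 2.6457
  white: (716 − 646.75)² / 646.75 = 7.4149
χ² = 0.1787 + 2.6457 + 7.4149 = 10.2393 ≈ 10.239

10.239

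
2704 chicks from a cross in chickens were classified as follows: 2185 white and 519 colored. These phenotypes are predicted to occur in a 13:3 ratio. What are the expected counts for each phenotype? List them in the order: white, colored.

The 13:3 ratio has 16 parts, so with N = 2704 the expected counts are:
  white: 2704 × 13/16 = 2197
  colored: 2704 × 3/16 = 507

2197, 507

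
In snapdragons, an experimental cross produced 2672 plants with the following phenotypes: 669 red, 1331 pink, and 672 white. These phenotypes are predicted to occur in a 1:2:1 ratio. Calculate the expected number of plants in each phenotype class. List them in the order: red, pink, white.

Under the 1:2:1 hypothesis (Σ ratio = 4, N = 2672):
  red: 2672 × 1/4 = 668
  pink: 2672 × 2/4 = 1336
  white: 2672 × 1/4 = 668

668, 1336, 668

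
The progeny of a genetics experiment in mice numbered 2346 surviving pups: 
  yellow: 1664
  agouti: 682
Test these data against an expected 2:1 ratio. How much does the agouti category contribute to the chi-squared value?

12.788

Under the 2:1 hypothesis (Σ ratio = 3, N = 2346):
  yellow: 2346 × 2/3 = 1564
  agouti: 2346 × 1/3 = 782
Contribution of agouti: (682 − 782)² / 782 = 12.7877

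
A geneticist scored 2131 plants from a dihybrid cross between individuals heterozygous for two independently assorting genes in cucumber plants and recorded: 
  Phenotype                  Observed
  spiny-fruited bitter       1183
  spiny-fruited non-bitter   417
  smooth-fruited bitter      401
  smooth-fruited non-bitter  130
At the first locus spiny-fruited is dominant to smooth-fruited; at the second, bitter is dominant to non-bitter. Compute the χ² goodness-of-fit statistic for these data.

1.048

A dihybrid F₂ with independent assortment and complete dominance at both loci gives a 9:3:3:1 phenotypic ratio.
The 9:3:3:1 ratio has 16 parts, so with N = 2131 the expected counts are:
  spiny-fruited bitter: 2131 × 9/16 = 1198.6875
  spiny-fruited non-bitter: 2131 × 3/16 = 399.5625
  smooth-fruited bitter: 2131 × 3/16 = 399.5625
  smooth-fruited non-bitter: 2131 × 1/16 = 133.1875
χ² = Σ (O − E)² / E
  spiny-fruited bitter: (1183 − 1198.6875)² / 1198.6875 = 0.2053
  spiny-fruited non-bitter: (417 − 399.5625)² / 399.5625 = 0.7610
  smooth-fruited bitter: (401 − 399.5625)² / 399.5625 = 0.0052
  smooth-fruited non-bitter: (130 − 133.1875)² / 133.1875 = 0.0763
χ² = 0.2053 + 0.7610 + 0.0052 + 0.0763 = 1.0478 ≈ 1.048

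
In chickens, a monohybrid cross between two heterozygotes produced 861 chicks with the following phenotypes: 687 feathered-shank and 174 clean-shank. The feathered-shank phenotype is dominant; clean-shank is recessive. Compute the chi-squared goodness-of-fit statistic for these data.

For a monohybrid cross between heterozygotes with complete dominance, the expected phenotypic ratio is 3:1.
Total ratio parts = 4. Expected numbers out of 861:
  feathered-shank: 861 × 3/4 = 645.75
  clean-shank: 861 × 1/4 = 215.25
χ² = Σ (O − E)² / E
  feathered-shank: (687 − 645.75)² / 645.75 = 2.6350
  clean-shank: (174 − 215.25)² / 215.25 = 7.9051
χ² = 2.6350 + 7.9051 = 10.5401 ≈ 10.540

10.540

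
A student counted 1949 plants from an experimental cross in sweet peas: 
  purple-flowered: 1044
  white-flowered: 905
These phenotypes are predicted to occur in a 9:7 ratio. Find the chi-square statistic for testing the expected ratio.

Total ratio parts = 16. Expected numbers out of 1949:
  purple-flowered: 1949 × 9/16 = 1096.3125
  white-flowered: 1949 × 7/16 = 852.6875
χ² = Σ (O − E)² / E
  purple-flowered: (1044 − 1096.3125)² / 1096.3125 = 2.4962
  white-flowered: (905 − 852.6875)² / 852.6875 = 3.2094
χ² = 2.4962 + 3.2094 = 5.7056 ≈ 5.706

5.706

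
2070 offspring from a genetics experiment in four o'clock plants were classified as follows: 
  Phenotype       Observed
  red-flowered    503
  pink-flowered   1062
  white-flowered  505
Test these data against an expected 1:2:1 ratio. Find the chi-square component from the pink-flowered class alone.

Total ratio parts = 4. Expected numbers out of 2070:
  red-flowered: 2070 × 1/4 = 517.5
  pink-flowered: 2070 × 2/4 = 1035
  white-flowered: 2070 × 1/4 = 517.5
Contribution of pink-flowered: (1062 − 1035)² / 1035 = 0.7043

0.704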